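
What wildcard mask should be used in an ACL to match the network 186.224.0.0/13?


Subnet mask: 255.248.0.0
Wildcard = 255.255.255.255 - subnet mask
255 - 255 = 0
255 - 248 = 7
255 - 0 = 255
255 - 0 = 255
Wildcard: 0.7.255.255


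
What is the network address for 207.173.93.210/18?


IP:   11001111.10101101.01011101.11010010
Mask: 11111111.11111111.11000000.00000000
AND operation:
Net:  11001111.10101101.01000000.00000000
Network: 207.173.64.0/18


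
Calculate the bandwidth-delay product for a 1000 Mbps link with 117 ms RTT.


BDP = bandwidth * RTT
= 1000 Mbps * 117 ms
= 1000 * 1e6 * 117 / 1000 bits
= 117000000 bits
= 14625000 bytes
= 14282.2266 KB
BDP = 117000000 bits (14625000 bytes)


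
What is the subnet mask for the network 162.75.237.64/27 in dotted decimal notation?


/27 means 27 network bits, 5 host bits
Binary: 11111111111111111111111111100000
Mask: 255.255.255.224


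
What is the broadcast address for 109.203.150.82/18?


Network: 109.203.128.0/18
Host bits = 14
Set all host bits to 1:
Broadcast: 109.203.191.255


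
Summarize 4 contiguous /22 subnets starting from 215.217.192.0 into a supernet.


Original prefix: /22
Number of subnets: 4 = 2^2
New prefix = 22 - 2 = 20
Supernet: 215.217.192.0/20


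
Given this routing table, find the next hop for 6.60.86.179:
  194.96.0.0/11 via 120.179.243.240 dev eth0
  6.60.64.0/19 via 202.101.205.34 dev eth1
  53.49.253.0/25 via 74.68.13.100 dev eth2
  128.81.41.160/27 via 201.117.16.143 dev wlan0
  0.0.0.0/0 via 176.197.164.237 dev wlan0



Longest prefix match for 6.60.86.179:
  /11 194.96.0.0: no
  /19 6.60.64.0: MATCH
  /25 53.49.253.0: no
  /27 128.81.41.160: no
  /0 0.0.0.0: MATCH
Selected: next-hop 202.101.205.34 via eth1 (matched /19)


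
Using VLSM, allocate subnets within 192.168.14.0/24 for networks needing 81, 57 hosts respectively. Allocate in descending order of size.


81 hosts -> /25 (126 usable): 192.168.14.0/25
57 hosts -> /26 (62 usable): 192.168.14.128/26
Allocation: 192.168.14.0/25 (81 hosts, 126 usable); 192.168.14.128/26 (57 hosts, 62 usable)


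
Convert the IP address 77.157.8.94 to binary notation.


77 = 01001101
157 = 10011101
8 = 00001000
94 = 01011110
Binary: 01001101.10011101.00001000.01011110


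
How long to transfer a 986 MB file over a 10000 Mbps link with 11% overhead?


Effective throughput = 10000 * (1 - 11/100) = 8900 Mbps
File size in Mb = 986 * 8 = 7888 Mb
Time = 7888 / 8900
Time = 0.8863 seconds


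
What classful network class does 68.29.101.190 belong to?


First octet: 68
Binary: 01000100
0xxxxxxx -> Class A (1-126)
Class A, default mask 255.0.0.0 (/8)


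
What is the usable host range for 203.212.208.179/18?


Network: 203.212.192.0
Broadcast: 203.212.255.255
First usable = network + 1
Last usable = broadcast - 1
Range: 203.212.192.1 to 203.212.255.254


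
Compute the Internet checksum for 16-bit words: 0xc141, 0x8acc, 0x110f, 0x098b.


Sum all words (with carry folding):
+ 0xc141 = 0xc141
+ 0x8acc = 0x4c0e
+ 0x110f = 0x5d1d
+ 0x098b = 0x66a8
One's complement: ~0x66a8
Checksum = 0x9957


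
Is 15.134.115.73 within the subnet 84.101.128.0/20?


Subnet network: 84.101.128.0
Test IP AND mask: 15.134.112.0
No, 15.134.115.73 is not in 84.101.128.0/20


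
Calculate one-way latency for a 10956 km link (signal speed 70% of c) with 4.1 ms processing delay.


Speed = 0.7 * 3e5 km/s = 210000 km/s
Propagation delay = 10956 / 210000 = 0.0522 s = 52.1714 ms
Processing delay = 4.1 ms
Total one-way latency = 56.2714 ms


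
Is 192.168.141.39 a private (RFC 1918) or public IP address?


RFC 1918 private ranges:
  10.0.0.0/8 (10.0.0.0 - 10.255.255.255)
  172.16.0.0/12 (172.16.0.0 - 172.31.255.255)
  192.168.0.0/16 (192.168.0.0 - 192.168.255.255)
Private (in 192.168.0.0/16)


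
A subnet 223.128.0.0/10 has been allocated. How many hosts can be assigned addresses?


Host bits = 32 - 10 = 22
Total addresses = 2^22 = 4194304
Usable = total - 2 (network and broadcast)
Usable hosts: 4194302


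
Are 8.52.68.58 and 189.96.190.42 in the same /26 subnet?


Mask: 255.255.255.192
8.52.68.58 AND mask = 8.52.68.0
189.96.190.42 AND mask = 189.96.190.0
No, different subnets (8.52.68.0 vs 189.96.190.0)


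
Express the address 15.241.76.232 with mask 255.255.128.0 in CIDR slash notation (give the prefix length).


Binary: 11111111.11111111.10000000.00000000
Count leading 1s
Prefix: /17


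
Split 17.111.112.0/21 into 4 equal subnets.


New prefix = 21 + 2 = 23
Each subnet has 512 addresses
  17.111.112.0/23
  17.111.114.0/23
  17.111.116.0/23
  17.111.118.0/23
Subnets: 17.111.112.0/23, 17.111.114.0/23, 17.111.116.0/23, 17.111.118.0/23


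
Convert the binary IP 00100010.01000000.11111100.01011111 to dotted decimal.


00100010 = 34
01000000 = 64
11111100 = 252
01011111 = 95
IP: 34.64.252.95


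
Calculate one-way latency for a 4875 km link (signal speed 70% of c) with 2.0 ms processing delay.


Speed = 0.7 * 3e5 km/s = 210000 km/s
Propagation delay = 4875 / 210000 = 0.0232 s = 23.2143 ms
Processing delay = 2.0 ms
Total one-way latency = 25.2143 ms


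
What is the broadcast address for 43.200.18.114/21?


Network: 43.200.16.0/21
Host bits = 11
Set all host bits to 1:
Broadcast: 43.200.23.255


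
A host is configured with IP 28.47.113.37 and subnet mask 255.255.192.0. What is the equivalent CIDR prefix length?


Binary: 11111111.11111111.11000000.00000000
Count leading 1s
Prefix: /18


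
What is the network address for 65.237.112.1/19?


IP:   01000001.11101101.01110000.00000001
Mask: 11111111.11111111.11100000.00000000
AND operation:
Net:  01000001.11101101.01100000.00000000
Network: 65.237.96.0/19


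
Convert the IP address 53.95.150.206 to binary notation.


53 = 00110101
95 = 01011111
150 = 10010110
206 = 11001110
Binary: 00110101.01011111.10010110.11001110


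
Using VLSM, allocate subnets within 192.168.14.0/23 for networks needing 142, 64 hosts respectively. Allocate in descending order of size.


142 hosts -> /24 (254 usable): 192.168.14.0/24
64 hosts -> /25 (126 usable): 192.168.15.0/25
Allocation: 192.168.14.0/24 (142 hosts, 254 usable); 192.168.15.0/25 (64 hosts, 126 usable)


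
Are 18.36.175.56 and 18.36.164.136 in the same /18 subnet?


Mask: 255.255.192.0
18.36.175.56 AND mask = 18.36.128.0
18.36.164.136 AND mask = 18.36.128.0
Yes, same subnet (18.36.128.0)


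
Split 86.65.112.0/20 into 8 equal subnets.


New prefix = 20 + 3 = 23
Each subnet has 512 addresses
  86.65.112.0/23
  86.65.114.0/23
  86.65.116.0/23
  86.65.118.0/23
  86.65.120.0/23
  86.65.122.0/23
  86.65.124.0/23
  86.65.126.0/23
Subnets: 86.65.112.0/23, 86.65.114.0/23, 86.65.116.0/23, 86.65.118.0/23, 86.65.120.0/23, 86.65.122.0/23, 86.65.124.0/23, 86.65.126.0/23


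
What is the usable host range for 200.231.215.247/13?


Network: 200.224.0.0
Broadcast: 200.231.255.255
First usable = network + 1
Last usable = broadcast - 1
Range: 200.224.0.1 to 200.231.255.254


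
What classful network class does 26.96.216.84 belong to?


First octet: 26
Binary: 00011010
0xxxxxxx -> Class A (1-126)
Class A, default mask 255.0.0.0 (/8)


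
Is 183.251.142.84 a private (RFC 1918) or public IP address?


RFC 1918 private ranges:
  10.0.0.0/8 (10.0.0.0 - 10.255.255.255)
  172.16.0.0/12 (172.16.0.0 - 172.31.255.255)
  192.168.0.0/16 (192.168.0.0 - 192.168.255.255)
Public (not in any RFC 1918 range)


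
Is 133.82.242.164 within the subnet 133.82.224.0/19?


Subnet network: 133.82.224.0
Test IP AND mask: 133.82.224.0
Yes, 133.82.242.164 is in 133.82.224.0/19


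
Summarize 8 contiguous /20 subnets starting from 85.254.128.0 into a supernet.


Original prefix: /20
Number of subnets: 8 = 2^3
New prefix = 20 - 3 = 17
Supernet: 85.254.128.0/17


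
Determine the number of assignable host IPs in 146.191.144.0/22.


Host bits = 32 - 22 = 10
Total addresses = 2^10 = 1024
Usable = total - 2 (network and broadcast)
Usable hosts: 1022


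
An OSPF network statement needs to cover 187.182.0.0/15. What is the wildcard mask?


Subnet mask: 255.254.0.0
Wildcard = 255.255.255.255 - subnet mask
255 - 255 = 0
255 - 254 = 1
255 - 0 = 255
255 - 0 = 255
Wildcard: 0.1.255.255


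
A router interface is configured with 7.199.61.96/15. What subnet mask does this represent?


/15 means 15 network bits, 17 host bits
Binary: 11111111111111100000000000000000
Mask: 255.254.0.0


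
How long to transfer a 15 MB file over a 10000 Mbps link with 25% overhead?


Effective throughput = 10000 * (1 - 25/100) = 7500 Mbps
File size in Mb = 15 * 8 = 120 Mb
Time = 120 / 7500
Time = 0.016 seconds


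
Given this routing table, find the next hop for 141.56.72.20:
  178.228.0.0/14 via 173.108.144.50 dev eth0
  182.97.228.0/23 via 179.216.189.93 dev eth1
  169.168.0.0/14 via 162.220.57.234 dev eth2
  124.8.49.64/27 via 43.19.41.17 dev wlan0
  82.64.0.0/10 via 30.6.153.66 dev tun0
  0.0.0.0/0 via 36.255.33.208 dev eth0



Longest prefix match for 141.56.72.20:
  /14 178.228.0.0: no
  /23 182.97.228.0: no
  /14 169.168.0.0: no
  /27 124.8.49.64: no
  /10 82.64.0.0: no
  /0 0.0.0.0: MATCH
Selected: next-hop 36.255.33.208 via eth0 (matched /0)


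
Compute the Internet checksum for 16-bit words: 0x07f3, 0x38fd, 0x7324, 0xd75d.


Sum all words (with carry folding):
+ 0x07f3 = 0x07f3
+ 0x38fd = 0x40f0
+ 0x7324 = 0xb414
+ 0xd75d = 0x8b72
One's complement: ~0x8b72
Checksum = 0x748d


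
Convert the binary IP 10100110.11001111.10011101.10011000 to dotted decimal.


10100110 = 166
11001111 = 207
10011101 = 157
10011000 = 152
IP: 166.207.157.152


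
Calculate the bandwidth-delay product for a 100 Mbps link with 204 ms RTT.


BDP = bandwidth * RTT
= 100 Mbps * 204 ms
= 100 * 1e6 * 204 / 1000 bits
= 20400000 bits
= 2550000 bytes
= 2490.2344 KB
BDP = 20400000 bits (2550000 bytes)


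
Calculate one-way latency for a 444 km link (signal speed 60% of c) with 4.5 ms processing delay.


Speed = 0.6 * 3e5 km/s = 180000 km/s
Propagation delay = 444 / 180000 = 0.0025 s = 2.4667 ms
Processing delay = 4.5 ms
Total one-way latency = 6.9667 ms


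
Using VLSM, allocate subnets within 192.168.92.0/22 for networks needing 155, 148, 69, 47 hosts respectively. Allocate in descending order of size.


155 hosts -> /24 (254 usable): 192.168.92.0/24
148 hosts -> /24 (254 usable): 192.168.93.0/24
69 hosts -> /25 (126 usable): 192.168.94.0/25
47 hosts -> /26 (62 usable): 192.168.94.128/26
Allocation: 192.168.92.0/24 (155 hosts, 254 usable); 192.168.93.0/24 (148 hosts, 254 usable); 192.168.94.0/25 (69 hosts, 126 usable); 192.168.94.128/26 (47 hosts, 62 usable)


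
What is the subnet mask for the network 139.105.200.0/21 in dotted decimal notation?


/21 means 21 network bits, 11 host bits
Binary: 11111111111111111111100000000000
Mask: 255.255.248.0


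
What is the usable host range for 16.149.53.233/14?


Network: 16.148.0.0
Broadcast: 16.151.255.255
First usable = network + 1
Last usable = broadcast - 1
Range: 16.148.0.1 to 16.151.255.254


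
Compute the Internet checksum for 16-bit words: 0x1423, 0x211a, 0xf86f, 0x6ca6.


Sum all words (with carry folding):
+ 0x1423 = 0x1423
+ 0x211a = 0x353d
+ 0xf86f = 0x2dad
+ 0x6ca6 = 0x9a53
One's complement: ~0x9a53
Checksum = 0x65ac


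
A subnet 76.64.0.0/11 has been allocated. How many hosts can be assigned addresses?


Host bits = 32 - 11 = 21
Total addresses = 2^21 = 2097152
Usable = total - 2 (network and broadcast)
Usable hosts: 2097150


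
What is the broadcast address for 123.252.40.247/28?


Network: 123.252.40.240/28
Host bits = 4
Set all host bits to 1:
Broadcast: 123.252.40.255


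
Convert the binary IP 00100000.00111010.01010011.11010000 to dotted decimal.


00100000 = 32
00111010 = 58
01010011 = 83
11010000 = 208
IP: 32.58.83.208


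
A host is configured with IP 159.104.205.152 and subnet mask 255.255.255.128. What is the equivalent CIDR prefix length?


Binary: 11111111.11111111.11111111.10000000
Count leading 1s
Prefix: /25


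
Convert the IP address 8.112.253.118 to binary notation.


8 = 00001000
112 = 01110000
253 = 11111101
118 = 01110110
Binary: 00001000.01110000.11111101.01110110


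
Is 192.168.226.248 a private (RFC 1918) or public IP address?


RFC 1918 private ranges:
  10.0.0.0/8 (10.0.0.0 - 10.255.255.255)
  172.16.0.0/12 (172.16.0.0 - 172.31.255.255)
  192.168.0.0/16 (192.168.0.0 - 192.168.255.255)
Private (in 192.168.0.0/16)


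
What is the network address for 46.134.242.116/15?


IP:   00101110.10000110.11110010.01110100
Mask: 11111111.11111110.00000000.00000000
AND operation:
Net:  00101110.10000110.00000000.00000000
Network: 46.134.0.0/15


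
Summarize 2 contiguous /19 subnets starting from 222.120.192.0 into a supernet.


Original prefix: /19
Number of subnets: 2 = 2^1
New prefix = 19 - 1 = 18
Supernet: 222.120.192.0/18


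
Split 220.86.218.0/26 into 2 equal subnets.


New prefix = 26 + 1 = 27
Each subnet has 32 addresses
  220.86.218.0/27
  220.86.218.32/27
Subnets: 220.86.218.0/27, 220.86.218.32/27


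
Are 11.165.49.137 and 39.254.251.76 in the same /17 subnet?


Mask: 255.255.128.0
11.165.49.137 AND mask = 11.165.0.0
39.254.251.76 AND mask = 39.254.128.0
No, different subnets (11.165.0.0 vs 39.254.128.0)


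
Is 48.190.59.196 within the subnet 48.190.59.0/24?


Subnet network: 48.190.59.0
Test IP AND mask: 48.190.59.0
Yes, 48.190.59.196 is in 48.190.59.0/24


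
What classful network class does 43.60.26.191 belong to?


First octet: 43
Binary: 00101011
0xxxxxxx -> Class A (1-126)
Class A, default mask 255.0.0.0 (/8)


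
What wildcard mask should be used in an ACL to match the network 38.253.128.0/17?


Subnet mask: 255.255.128.0
Wildcard = 255.255.255.255 - subnet mask
255 - 255 = 0
255 - 255 = 0
255 - 128 = 127
255 - 0 = 255
Wildcard: 0.0.127.255


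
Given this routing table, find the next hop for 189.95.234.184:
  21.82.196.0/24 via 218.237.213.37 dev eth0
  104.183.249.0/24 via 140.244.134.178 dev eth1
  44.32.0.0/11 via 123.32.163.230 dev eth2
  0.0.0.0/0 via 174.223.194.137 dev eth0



Longest prefix match for 189.95.234.184:
  /24 21.82.196.0: no
  /24 104.183.249.0: no
  /11 44.32.0.0: no
  /0 0.0.0.0: MATCH
Selected: next-hop 174.223.194.137 via eth0 (matched /0)


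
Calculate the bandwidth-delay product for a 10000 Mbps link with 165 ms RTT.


BDP = bandwidth * RTT
= 10000 Mbps * 165 ms
= 10000 * 1e6 * 165 / 1000 bits
= 1650000000 bits
= 206250000 bytes
= 201416.0156 KB
BDP = 1650000000 bits (206250000 bytes)


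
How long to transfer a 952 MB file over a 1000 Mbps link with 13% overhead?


Effective throughput = 1000 * (1 - 13/100) = 870 Mbps
File size in Mb = 952 * 8 = 7616 Mb
Time = 7616 / 870
Time = 8.754 seconds


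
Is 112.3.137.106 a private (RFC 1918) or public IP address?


RFC 1918 private ranges:
  10.0.0.0/8 (10.0.0.0 - 10.255.255.255)
  172.16.0.0/12 (172.16.0.0 - 172.31.255.255)
  192.168.0.0/16 (192.168.0.0 - 192.168.255.255)
Public (not in any RFC 1918 range)


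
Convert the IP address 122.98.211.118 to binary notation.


122 = 01111010
98 = 01100010
211 = 11010011
118 = 01110110
Binary: 01111010.01100010.11010011.01110110


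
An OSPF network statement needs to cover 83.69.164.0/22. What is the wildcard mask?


Subnet mask: 255.255.252.0
Wildcard = 255.255.255.255 - subnet mask
255 - 255 = 0
255 - 255 = 0
255 - 252 = 3
255 - 0 = 255
Wildcard: 0.0.3.255


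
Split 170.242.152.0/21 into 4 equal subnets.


New prefix = 21 + 2 = 23
Each subnet has 512 addresses
  170.242.152.0/23
  170.242.154.0/23
  170.242.156.0/23
  170.242.158.0/23
Subnets: 170.242.152.0/23, 170.242.154.0/23, 170.242.156.0/23, 170.242.158.0/23


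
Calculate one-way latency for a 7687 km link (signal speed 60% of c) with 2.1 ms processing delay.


Speed = 0.6 * 3e5 km/s = 180000 km/s
Propagation delay = 7687 / 180000 = 0.0427 s = 42.7056 ms
Processing delay = 2.1 ms
Total one-way latency = 44.8056 ms


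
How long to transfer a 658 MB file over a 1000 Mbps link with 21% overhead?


Effective throughput = 1000 * (1 - 21/100) = 790 Mbps
File size in Mb = 658 * 8 = 5264 Mb
Time = 5264 / 790
Time = 6.6633 seconds


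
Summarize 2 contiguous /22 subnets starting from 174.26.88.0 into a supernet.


Original prefix: /22
Number of subnets: 2 = 2^1
New prefix = 22 - 1 = 21
Supernet: 174.26.88.0/21


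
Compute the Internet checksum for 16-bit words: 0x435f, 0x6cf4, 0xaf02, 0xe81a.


Sum all words (with carry folding):
+ 0x435f = 0x435f
+ 0x6cf4 = 0xb053
+ 0xaf02 = 0x5f56
+ 0xe81a = 0x4771
One's complement: ~0x4771
Checksum = 0xb88e


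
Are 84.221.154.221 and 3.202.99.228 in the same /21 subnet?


Mask: 255.255.248.0
84.221.154.221 AND mask = 84.221.152.0
3.202.99.228 AND mask = 3.202.96.0
No, different subnets (84.221.152.0 vs 3.202.96.0)


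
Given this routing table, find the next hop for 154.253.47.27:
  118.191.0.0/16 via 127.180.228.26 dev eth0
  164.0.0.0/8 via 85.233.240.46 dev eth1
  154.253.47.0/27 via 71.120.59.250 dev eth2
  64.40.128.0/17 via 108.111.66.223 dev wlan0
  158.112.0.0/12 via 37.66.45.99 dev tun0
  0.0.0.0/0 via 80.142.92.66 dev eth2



Longest prefix match for 154.253.47.27:
  /16 118.191.0.0: no
  /8 164.0.0.0: no
  /27 154.253.47.0: MATCH
  /17 64.40.128.0: no
  /12 158.112.0.0: no
  /0 0.0.0.0: MATCH
Selected: next-hop 71.120.59.250 via eth2 (matched /27)


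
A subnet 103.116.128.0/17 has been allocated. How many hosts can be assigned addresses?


Host bits = 32 - 17 = 15
Total addresses = 2^15 = 32768
Usable = total - 2 (network and broadcast)
Usable hosts: 32766


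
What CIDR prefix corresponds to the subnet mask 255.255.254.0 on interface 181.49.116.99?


Binary: 11111111.11111111.11111110.00000000
Count leading 1s
Prefix: /23


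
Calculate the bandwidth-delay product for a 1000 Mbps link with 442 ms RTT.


BDP = bandwidth * RTT
= 1000 Mbps * 442 ms
= 1000 * 1e6 * 442 / 1000 bits
= 442000000 bits
= 55250000 bytes
= 53955.0781 KB
BDP = 442000000 bits (55250000 bytes)


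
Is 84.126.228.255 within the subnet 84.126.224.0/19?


Subnet network: 84.126.224.0
Test IP AND mask: 84.126.224.0
Yes, 84.126.228.255 is in 84.126.224.0/19


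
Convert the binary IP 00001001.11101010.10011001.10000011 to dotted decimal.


00001001 = 9
11101010 = 234
10011001 = 153
10000011 = 131
IP: 9.234.153.131


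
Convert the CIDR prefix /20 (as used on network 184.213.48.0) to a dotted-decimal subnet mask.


/20 means 20 network bits, 12 host bits
Binary: 11111111111111111111000000000000
Mask: 255.255.240.0


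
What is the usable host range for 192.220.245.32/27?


Network: 192.220.245.32
Broadcast: 192.220.245.63
First usable = network + 1
Last usable = broadcast - 1
Range: 192.220.245.33 to 192.220.245.62


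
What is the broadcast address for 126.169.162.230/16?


Network: 126.169.0.0/16
Host bits = 16
Set all host bits to 1:
Broadcast: 126.169.255.255


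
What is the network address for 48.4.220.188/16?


IP:   00110000.00000100.11011100.10111100
Mask: 11111111.11111111.00000000.00000000
AND operation:
Net:  00110000.00000100.00000000.00000000
Network: 48.4.0.0/16


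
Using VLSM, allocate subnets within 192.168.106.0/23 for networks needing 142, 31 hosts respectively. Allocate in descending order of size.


142 hosts -> /24 (254 usable): 192.168.106.0/24
31 hosts -> /26 (62 usable): 192.168.107.0/26
Allocation: 192.168.106.0/24 (142 hosts, 254 usable); 192.168.107.0/26 (31 hosts, 62 usable)


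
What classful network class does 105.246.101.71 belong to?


First octet: 105
Binary: 01101001
0xxxxxxx -> Class A (1-126)
Class A, default mask 255.0.0.0 (/8)


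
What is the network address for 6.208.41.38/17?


IP:   00000110.11010000.00101001.00100110
Mask: 11111111.11111111.10000000.00000000
AND operation:
Net:  00000110.11010000.00000000.00000000
Network: 6.208.0.0/17


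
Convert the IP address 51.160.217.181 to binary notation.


51 = 00110011
160 = 10100000
217 = 11011001
181 = 10110101
Binary: 00110011.10100000.11011001.10110101


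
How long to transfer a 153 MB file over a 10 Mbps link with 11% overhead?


Effective throughput = 10 * (1 - 11/100) = 8.9 Mbps
File size in Mb = 153 * 8 = 1224 Mb
Time = 1224 / 8.9
Time = 137.5281 seconds


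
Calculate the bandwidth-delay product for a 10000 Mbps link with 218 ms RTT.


BDP = bandwidth * RTT
= 10000 Mbps * 218 ms
= 10000 * 1e6 * 218 / 1000 bits
= 2180000000 bits
= 272500000 bytes
= 266113.2812 KB
BDP = 2180000000 bits (272500000 bytes)


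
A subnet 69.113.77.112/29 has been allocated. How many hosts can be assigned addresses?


Host bits = 32 - 29 = 3
Total addresses = 2^3 = 8
Usable = total - 2 (network and broadcast)
Usable hosts: 6


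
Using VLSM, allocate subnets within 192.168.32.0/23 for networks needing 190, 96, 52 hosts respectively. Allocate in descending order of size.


190 hosts -> /24 (254 usable): 192.168.32.0/24
96 hosts -> /25 (126 usable): 192.168.33.0/25
52 hosts -> /26 (62 usable): 192.168.33.128/26
Allocation: 192.168.32.0/24 (190 hosts, 254 usable); 192.168.33.0/25 (96 hosts, 126 usable); 192.168.33.128/26 (52 hosts, 62 usable)


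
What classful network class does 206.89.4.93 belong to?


First octet: 206
Binary: 11001110
110xxxxx -> Class C (192-223)
Class C, default mask 255.255.255.0 (/24)


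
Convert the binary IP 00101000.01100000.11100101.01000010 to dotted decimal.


00101000 = 40
01100000 = 96
11100101 = 229
01000010 = 66
IP: 40.96.229.66


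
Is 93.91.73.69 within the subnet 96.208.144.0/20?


Subnet network: 96.208.144.0
Test IP AND mask: 93.91.64.0
No, 93.91.73.69 is not in 96.208.144.0/20


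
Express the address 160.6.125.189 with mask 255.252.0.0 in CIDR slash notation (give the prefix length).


Binary: 11111111.11111100.00000000.00000000
Count leading 1s
Prefix: /14


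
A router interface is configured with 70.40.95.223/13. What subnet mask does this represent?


/13 means 13 network bits, 19 host bits
Binary: 11111111111110000000000000000000
Mask: 255.248.0.0


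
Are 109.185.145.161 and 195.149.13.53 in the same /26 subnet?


Mask: 255.255.255.192
109.185.145.161 AND mask = 109.185.145.128
195.149.13.53 AND mask = 195.149.13.0
No, different subnets (109.185.145.128 vs 195.149.13.0)


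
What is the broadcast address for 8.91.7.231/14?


Network: 8.88.0.0/14
Host bits = 18
Set all host bits to 1:
Broadcast: 8.91.255.255


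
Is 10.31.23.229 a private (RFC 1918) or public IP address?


RFC 1918 private ranges:
  10.0.0.0/8 (10.0.0.0 - 10.255.255.255)
  172.16.0.0/12 (172.16.0.0 - 172.31.255.255)
  192.168.0.0/16 (192.168.0.0 - 192.168.255.255)
Private (in 10.0.0.0/8)


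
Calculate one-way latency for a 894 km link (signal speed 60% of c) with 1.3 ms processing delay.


Speed = 0.6 * 3e5 km/s = 180000 km/s
Propagation delay = 894 / 180000 = 0.005 s = 4.9667 ms
Processing delay = 1.3 ms
Total one-way latency = 6.2667 ms


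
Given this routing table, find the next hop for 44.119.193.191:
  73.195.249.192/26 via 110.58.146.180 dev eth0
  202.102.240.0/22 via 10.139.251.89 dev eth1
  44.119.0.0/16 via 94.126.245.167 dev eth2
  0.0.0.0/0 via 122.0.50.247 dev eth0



Longest prefix match for 44.119.193.191:
  /26 73.195.249.192: no
  /22 202.102.240.0: no
  /16 44.119.0.0: MATCH
  /0 0.0.0.0: MATCH
Selected: next-hop 94.126.245.167 via eth2 (matched /16)


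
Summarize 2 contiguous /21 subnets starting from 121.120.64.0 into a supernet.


Original prefix: /21
Number of subnets: 2 = 2^1
New prefix = 21 - 1 = 20
Supernet: 121.120.64.0/20


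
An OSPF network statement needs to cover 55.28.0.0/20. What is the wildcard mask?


Subnet mask: 255.255.240.0
Wildcard = 255.255.255.255 - subnet mask
255 - 255 = 0
255 - 255 = 0
255 - 240 = 15
255 - 0 = 255
Wildcard: 0.0.15.255


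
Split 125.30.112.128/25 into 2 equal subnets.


New prefix = 25 + 1 = 26
Each subnet has 64 addresses
  125.30.112.128/26
  125.30.112.192/26
Subnets: 125.30.112.128/26, 125.30.112.192/26


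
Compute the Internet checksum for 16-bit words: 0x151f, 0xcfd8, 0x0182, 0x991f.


Sum all words (with carry folding):
+ 0x151f = 0x151f
+ 0xcfd8 = 0xe4f7
+ 0x0182 = 0xe679
+ 0x991f = 0x7f99
One's complement: ~0x7f99
Checksum = 0x8066


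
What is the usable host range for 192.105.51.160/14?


Network: 192.104.0.0
Broadcast: 192.107.255.255
First usable = network + 1
Last usable = broadcast - 1
Range: 192.104.0.1 to 192.107.255.254


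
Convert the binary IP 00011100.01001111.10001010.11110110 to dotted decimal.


00011100 = 28
01001111 = 79
10001010 = 138
11110110 = 246
IP: 28.79.138.246


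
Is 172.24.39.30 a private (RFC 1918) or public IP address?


RFC 1918 private ranges:
  10.0.0.0/8 (10.0.0.0 - 10.255.255.255)
  172.16.0.0/12 (172.16.0.0 - 172.31.255.255)
  192.168.0.0/16 (192.168.0.0 - 192.168.255.255)
Private (in 172.16.0.0/12)


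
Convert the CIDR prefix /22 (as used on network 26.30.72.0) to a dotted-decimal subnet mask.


/22 means 22 network bits, 10 host bits
Binary: 11111111111111111111110000000000
Mask: 255.255.252.0


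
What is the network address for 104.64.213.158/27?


IP:   01101000.01000000.11010101.10011110
Mask: 11111111.11111111.11111111.11100000
AND operation:
Net:  01101000.01000000.11010101.10000000
Network: 104.64.213.128/27


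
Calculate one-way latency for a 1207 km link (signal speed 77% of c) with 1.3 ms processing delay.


Speed = 0.77 * 3e5 km/s = 231000 km/s
Propagation delay = 1207 / 231000 = 0.0052 s = 5.2251 ms
Processing delay = 1.3 ms
Total one-way latency = 6.5251 ms


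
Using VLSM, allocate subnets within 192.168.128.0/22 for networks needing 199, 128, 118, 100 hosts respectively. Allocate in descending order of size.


199 hosts -> /24 (254 usable): 192.168.128.0/24
128 hosts -> /24 (254 usable): 192.168.129.0/24
118 hosts -> /25 (126 usable): 192.168.130.0/25
100 hosts -> /25 (126 usable): 192.168.130.128/25
Allocation: 192.168.128.0/24 (199 hosts, 254 usable); 192.168.129.0/24 (128 hosts, 254 usable); 192.168.130.0/25 (118 hosts, 126 usable); 192.168.130.128/25 (100 hosts, 126 usable)


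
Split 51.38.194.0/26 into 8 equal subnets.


New prefix = 26 + 3 = 29
Each subnet has 8 addresses
  51.38.194.0/29
  51.38.194.8/29
  51.38.194.16/29
  51.38.194.24/29
  51.38.194.32/29
  51.38.194.40/29
  51.38.194.48/29
  51.38.194.56/29
Subnets: 51.38.194.0/29, 51.38.194.8/29, 51.38.194.16/29, 51.38.194.24/29, 51.38.194.32/29, 51.38.194.40/29, 51.38.194.48/29, 51.38.194.56/29


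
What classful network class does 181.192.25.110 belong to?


First octet: 181
Binary: 10110101
10xxxxxx -> Class B (128-191)
Class B, default mask 255.255.0.0 (/16)


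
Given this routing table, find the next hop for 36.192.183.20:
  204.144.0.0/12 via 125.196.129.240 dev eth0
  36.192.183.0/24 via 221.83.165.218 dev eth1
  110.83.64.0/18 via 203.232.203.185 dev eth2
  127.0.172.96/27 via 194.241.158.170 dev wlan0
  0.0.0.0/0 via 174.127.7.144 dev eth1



Longest prefix match for 36.192.183.20:
  /12 204.144.0.0: no
  /24 36.192.183.0: MATCH
  /18 110.83.64.0: no
  /27 127.0.172.96: no
  /0 0.0.0.0: MATCH
Selected: next-hop 221.83.165.218 via eth1 (matched /24)


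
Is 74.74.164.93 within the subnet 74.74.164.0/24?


Subnet network: 74.74.164.0
Test IP AND mask: 74.74.164.0
Yes, 74.74.164.93 is in 74.74.164.0/24


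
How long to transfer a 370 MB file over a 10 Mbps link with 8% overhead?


Effective throughput = 10 * (1 - 8/100) = 9.2 Mbps
File size in Mb = 370 * 8 = 2960 Mb
Time = 2960 / 9.2
Time = 321.7391 seconds


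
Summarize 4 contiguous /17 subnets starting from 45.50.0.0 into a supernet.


Original prefix: /17
Number of subnets: 4 = 2^2
New prefix = 17 - 2 = 15
Supernet: 45.50.0.0/15


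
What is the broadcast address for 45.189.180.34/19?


Network: 45.189.160.0/19
Host bits = 13
Set all host bits to 1:
Broadcast: 45.189.191.255


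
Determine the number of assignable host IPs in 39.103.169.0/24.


Host bits = 32 - 24 = 8
Total addresses = 2^8 = 256
Usable = total - 2 (network and broadcast)
Usable hosts: 254


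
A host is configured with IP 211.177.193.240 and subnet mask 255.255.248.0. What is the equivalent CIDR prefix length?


Binary: 11111111.11111111.11111000.00000000
Count leading 1s
Prefix: /21


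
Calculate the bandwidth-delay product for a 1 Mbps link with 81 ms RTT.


BDP = bandwidth * RTT
= 1 Mbps * 81 ms
= 1 * 1e6 * 81 / 1000 bits
= 81000 bits
= 10125 bytes
= 9.8877 KB
BDP = 81000 bits (10125 bytes)


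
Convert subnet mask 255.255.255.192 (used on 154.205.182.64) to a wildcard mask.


Subnet mask: 255.255.255.192
Wildcard = 255.255.255.255 - subnet mask
255 - 255 = 0
255 - 255 = 0
255 - 255 = 0
255 - 192 = 63
Wildcard: 0.0.0.63


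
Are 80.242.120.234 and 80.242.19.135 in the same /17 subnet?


Mask: 255.255.128.0
80.242.120.234 AND mask = 80.242.0.0
80.242.19.135 AND mask = 80.242.0.0
Yes, same subnet (80.242.0.0)


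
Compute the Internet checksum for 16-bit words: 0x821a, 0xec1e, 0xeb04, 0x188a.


Sum all words (with carry folding):
+ 0x821a = 0x821a
+ 0xec1e = 0x6e39
+ 0xeb04 = 0x593e
+ 0x188a = 0x71c8
One's complement: ~0x71c8
Checksum = 0x8e37


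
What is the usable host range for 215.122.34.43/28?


Network: 215.122.34.32
Broadcast: 215.122.34.47
First usable = network + 1
Last usable = broadcast - 1
Range: 215.122.34.33 to 215.122.34.46


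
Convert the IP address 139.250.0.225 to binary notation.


139 = 10001011
250 = 11111010
0 = 00000000
225 = 11100001
Binary: 10001011.11111010.00000000.11100001


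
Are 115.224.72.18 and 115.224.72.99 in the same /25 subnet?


Mask: 255.255.255.128
115.224.72.18 AND mask = 115.224.72.0
115.224.72.99 AND mask = 115.224.72.0
Yes, same subnet (115.224.72.0)


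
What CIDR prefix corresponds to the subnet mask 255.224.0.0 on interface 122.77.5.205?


Binary: 11111111.11100000.00000000.00000000
Count leading 1s
Prefix: /11


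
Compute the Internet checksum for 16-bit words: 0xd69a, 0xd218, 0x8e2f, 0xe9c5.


Sum all words (with carry folding):
+ 0xd69a = 0xd69a
+ 0xd218 = 0xa8b3
+ 0x8e2f = 0x36e3
+ 0xe9c5 = 0x20a9
One's complement: ~0x20a9
Checksum = 0xdf56


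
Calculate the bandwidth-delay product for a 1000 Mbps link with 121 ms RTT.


BDP = bandwidth * RTT
= 1000 Mbps * 121 ms
= 1000 * 1e6 * 121 / 1000 bits
= 121000000 bits
= 15125000 bytes
= 14770.5078 KB
BDP = 121000000 bits (15125000 bytes)


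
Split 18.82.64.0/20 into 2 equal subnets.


New prefix = 20 + 1 = 21
Each subnet has 2048 addresses
  18.82.64.0/21
  18.82.72.0/21
Subnets: 18.82.64.0/21, 18.82.72.0/21


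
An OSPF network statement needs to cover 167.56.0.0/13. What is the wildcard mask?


Subnet mask: 255.248.0.0
Wildcard = 255.255.255.255 - subnet mask
255 - 255 = 0
255 - 248 = 7
255 - 0 = 255
255 - 0 = 255
Wildcard: 0.7.255.255


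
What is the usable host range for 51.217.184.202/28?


Network: 51.217.184.192
Broadcast: 51.217.184.207
First usable = network + 1
Last usable = broadcast - 1
Range: 51.217.184.193 to 51.217.184.206


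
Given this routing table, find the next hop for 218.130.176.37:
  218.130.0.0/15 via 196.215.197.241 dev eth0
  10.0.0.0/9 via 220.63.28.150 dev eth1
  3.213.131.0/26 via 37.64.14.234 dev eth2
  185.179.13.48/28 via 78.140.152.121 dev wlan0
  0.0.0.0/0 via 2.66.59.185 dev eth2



Longest prefix match for 218.130.176.37:
  /15 218.130.0.0: MATCH
  /9 10.0.0.0: no
  /26 3.213.131.0: no
  /28 185.179.13.48: no
  /0 0.0.0.0: MATCH
Selected: next-hop 196.215.197.241 via eth0 (matched /15)


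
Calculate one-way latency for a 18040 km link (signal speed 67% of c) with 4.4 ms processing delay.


Speed = 0.67 * 3e5 km/s = 201000 km/s
Propagation delay = 18040 / 201000 = 0.0898 s = 89.7512 ms
Processing delay = 4.4 ms
Total one-way latency = 94.1512 ms


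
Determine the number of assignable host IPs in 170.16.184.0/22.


Host bits = 32 - 22 = 10
Total addresses = 2^10 = 1024
Usable = total - 2 (network and broadcast)
Usable hosts: 1022


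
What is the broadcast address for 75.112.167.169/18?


Network: 75.112.128.0/18
Host bits = 14
Set all host bits to 1:
Broadcast: 75.112.191.255


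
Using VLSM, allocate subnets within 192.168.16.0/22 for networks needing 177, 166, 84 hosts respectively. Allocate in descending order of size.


177 hosts -> /24 (254 usable): 192.168.16.0/24
166 hosts -> /24 (254 usable): 192.168.17.0/24
84 hosts -> /25 (126 usable): 192.168.18.0/25
Allocation: 192.168.16.0/24 (177 hosts, 254 usable); 192.168.17.0/24 (166 hosts, 254 usable); 192.168.18.0/25 (84 hosts, 126 usable)


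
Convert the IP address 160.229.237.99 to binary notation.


160 = 10100000
229 = 11100101
237 = 11101101
99 = 01100011
Binary: 10100000.11100101.11101101.01100011


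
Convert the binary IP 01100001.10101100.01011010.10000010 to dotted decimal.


01100001 = 97
10101100 = 172
01011010 = 90
10000010 = 130
IP: 97.172.90.130


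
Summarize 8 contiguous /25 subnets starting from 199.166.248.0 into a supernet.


Original prefix: /25
Number of subnets: 8 = 2^3
New prefix = 25 - 3 = 22
Supernet: 199.166.248.0/22


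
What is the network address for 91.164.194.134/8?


IP:   01011011.10100100.11000010.10000110
Mask: 11111111.00000000.00000000.00000000
AND operation:
Net:  01011011.00000000.00000000.00000000
Network: 91.0.0.0/8


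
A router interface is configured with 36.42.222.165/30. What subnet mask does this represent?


/30 means 30 network bits, 2 host bits
Binary: 11111111111111111111111111111100
Mask: 255.255.255.252


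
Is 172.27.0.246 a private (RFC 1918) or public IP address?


RFC 1918 private ranges:
  10.0.0.0/8 (10.0.0.0 - 10.255.255.255)
  172.16.0.0/12 (172.16.0.0 - 172.31.255.255)
  192.168.0.0/16 (192.168.0.0 - 192.168.255.255)
Private (in 172.16.0.0/12)


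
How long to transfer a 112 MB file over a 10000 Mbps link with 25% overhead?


Effective throughput = 10000 * (1 - 25/100) = 7500 Mbps
File size in Mb = 112 * 8 = 896 Mb
Time = 896 / 7500
Time = 0.1195 seconds


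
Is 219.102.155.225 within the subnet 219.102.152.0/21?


Subnet network: 219.102.152.0
Test IP AND mask: 219.102.152.0
Yes, 219.102.155.225 is in 219.102.152.0/21


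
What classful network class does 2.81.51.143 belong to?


First octet: 2
Binary: 00000010
0xxxxxxx -> Class A (1-126)
Class A, default mask 255.0.0.0 (/8)


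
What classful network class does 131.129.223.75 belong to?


First octet: 131
Binary: 10000011
10xxxxxx -> Class B (128-191)
Class B, default mask 255.255.0.0 (/16)


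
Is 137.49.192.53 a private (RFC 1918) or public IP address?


RFC 1918 private ranges:
  10.0.0.0/8 (10.0.0.0 - 10.255.255.255)
  172.16.0.0/12 (172.16.0.0 - 172.31.255.255)
  192.168.0.0/16 (192.168.0.0 - 192.168.255.255)
Public (not in any RFC 1918 range)


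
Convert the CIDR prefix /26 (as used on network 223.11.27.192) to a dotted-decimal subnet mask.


/26 means 26 network bits, 6 host bits
Binary: 11111111111111111111111111000000
Mask: 255.255.255.192


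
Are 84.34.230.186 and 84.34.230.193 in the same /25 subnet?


Mask: 255.255.255.128
84.34.230.186 AND mask = 84.34.230.128
84.34.230.193 AND mask = 84.34.230.128
Yes, same subnet (84.34.230.128)


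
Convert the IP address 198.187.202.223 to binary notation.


198 = 11000110
187 = 10111011
202 = 11001010
223 = 11011111
Binary: 11000110.10111011.11001010.11011111


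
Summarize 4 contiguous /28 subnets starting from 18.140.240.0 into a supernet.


Original prefix: /28
Number of subnets: 4 = 2^2
New prefix = 28 - 2 = 26
Supernet: 18.140.240.0/26


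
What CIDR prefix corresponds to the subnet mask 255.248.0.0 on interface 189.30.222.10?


Binary: 11111111.11111000.00000000.00000000
Count leading 1s
Prefix: /13


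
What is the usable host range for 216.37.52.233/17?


Network: 216.37.0.0
Broadcast: 216.37.127.255
First usable = network + 1
Last usable = broadcast - 1
Range: 216.37.0.1 to 216.37.127.254


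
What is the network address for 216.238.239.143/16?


IP:   11011000.11101110.11101111.10001111
Mask: 11111111.11111111.00000000.00000000
AND operation:
Net:  11011000.11101110.00000000.00000000
Network: 216.238.0.0/16


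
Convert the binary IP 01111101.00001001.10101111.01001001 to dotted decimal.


01111101 = 125
00001001 = 9
10101111 = 175
01001001 = 73
IP: 125.9.175.73


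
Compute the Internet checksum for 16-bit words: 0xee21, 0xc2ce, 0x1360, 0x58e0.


Sum all words (with carry folding):
+ 0xee21 = 0xee21
+ 0xc2ce = 0xb0f0
+ 0x1360 = 0xc450
+ 0x58e0 = 0x1d31
One's complement: ~0x1d31
Checksum = 0xe2ce


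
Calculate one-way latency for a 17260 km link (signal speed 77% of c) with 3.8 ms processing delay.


Speed = 0.77 * 3e5 km/s = 231000 km/s
Propagation delay = 17260 / 231000 = 0.0747 s = 74.7186 ms
Processing delay = 3.8 ms
Total one-way latency = 78.5186 ms


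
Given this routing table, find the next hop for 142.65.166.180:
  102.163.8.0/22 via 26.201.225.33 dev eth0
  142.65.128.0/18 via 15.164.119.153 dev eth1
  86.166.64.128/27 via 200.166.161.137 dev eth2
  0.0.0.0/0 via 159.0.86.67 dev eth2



Longest prefix match for 142.65.166.180:
  /22 102.163.8.0: no
  /18 142.65.128.0: MATCH
  /27 86.166.64.128: no
  /0 0.0.0.0: MATCH
Selected: next-hop 15.164.119.153 via eth1 (matched /18)


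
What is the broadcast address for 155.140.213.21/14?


Network: 155.140.0.0/14
Host bits = 18
Set all host bits to 1:
Broadcast: 155.143.255.255


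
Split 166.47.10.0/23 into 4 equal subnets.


New prefix = 23 + 2 = 25
Each subnet has 128 addresses
  166.47.10.0/25
  166.47.10.128/25
  166.47.11.0/25
  166.47.11.128/25
Subnets: 166.47.10.0/25, 166.47.10.128/25, 166.47.11.0/25, 166.47.11.128/25


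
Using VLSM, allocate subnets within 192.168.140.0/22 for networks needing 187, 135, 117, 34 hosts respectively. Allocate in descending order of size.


187 hosts -> /24 (254 usable): 192.168.140.0/24
135 hosts -> /24 (254 usable): 192.168.141.0/24
117 hosts -> /25 (126 usable): 192.168.142.0/25
34 hosts -> /26 (62 usable): 192.168.142.128/26
Allocation: 192.168.140.0/24 (187 hosts, 254 usable); 192.168.141.0/24 (135 hosts, 254 usable); 192.168.142.0/25 (117 hosts, 126 usable); 192.168.142.128/26 (34 hosts, 62 usable)


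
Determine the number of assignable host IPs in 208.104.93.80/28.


Host bits = 32 - 28 = 4
Total addresses = 2^4 = 16
Usable = total - 2 (network and broadcast)
Usable hosts: 14


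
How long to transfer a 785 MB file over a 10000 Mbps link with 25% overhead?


Effective throughput = 10000 * (1 - 25/100) = 7500 Mbps
File size in Mb = 785 * 8 = 6280 Mb
Time = 6280 / 7500
Time = 0.8373 seconds


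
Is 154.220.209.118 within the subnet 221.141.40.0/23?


Subnet network: 221.141.40.0
Test IP AND mask: 154.220.208.0
No, 154.220.209.118 is not in 221.141.40.0/23


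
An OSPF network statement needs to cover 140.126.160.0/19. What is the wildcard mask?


Subnet mask: 255.255.224.0
Wildcard = 255.255.255.255 - subnet mask
255 - 255 = 0
255 - 255 = 0
255 - 224 = 31
255 - 0 = 255
Wildcard: 0.0.31.255


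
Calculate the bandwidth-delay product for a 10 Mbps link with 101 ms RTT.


BDP = bandwidth * RTT
= 10 Mbps * 101 ms
= 10 * 1e6 * 101 / 1000 bits
= 1010000 bits
= 126250 bytes
= 123.291 KB
BDP = 1010000 bits (126250 bytes)


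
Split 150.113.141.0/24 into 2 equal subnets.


New prefix = 24 + 1 = 25
Each subnet has 128 addresses
  150.113.141.0/25
  150.113.141.128/25
Subnets: 150.113.141.0/25, 150.113.141.128/25


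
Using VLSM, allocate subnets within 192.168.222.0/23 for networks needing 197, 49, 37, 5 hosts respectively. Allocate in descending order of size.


197 hosts -> /24 (254 usable): 192.168.222.0/24
49 hosts -> /26 (62 usable): 192.168.223.0/26
37 hosts -> /26 (62 usable): 192.168.223.64/26
5 hosts -> /29 (6 usable): 192.168.223.128/29
Allocation: 192.168.222.0/24 (197 hosts, 254 usable); 192.168.223.0/26 (49 hosts, 62 usable); 192.168.223.64/26 (37 hosts, 62 usable); 192.168.223.128/29 (5 hosts, 6 usable)
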